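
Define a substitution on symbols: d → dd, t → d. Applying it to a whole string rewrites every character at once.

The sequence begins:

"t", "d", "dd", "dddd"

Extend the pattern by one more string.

Expanding dddd: d→dd, d→dd, d→dd, d→dd. Concatenated: dd dd dd dd.

dddddddd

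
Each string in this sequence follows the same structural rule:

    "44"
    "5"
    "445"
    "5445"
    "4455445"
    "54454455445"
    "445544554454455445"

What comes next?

54454455445445544554454455445

Each term (from the third on) is the two preceding terms concatenated in order: term 3 = 44·5 = 445.
The next term joins 54454455445 and 445544554454455445.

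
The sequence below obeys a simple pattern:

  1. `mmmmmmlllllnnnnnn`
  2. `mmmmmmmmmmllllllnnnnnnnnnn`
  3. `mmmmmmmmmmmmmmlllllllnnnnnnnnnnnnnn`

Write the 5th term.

Reading off run lengths: m runs 6, 10, 14; l runs 5, 6, 7; n runs 6, 10, 14 — each is linear in n, where the shown terms are n = 2, 3, 4.
Setting n = 6 gives 22, 9, 22 characters in each block.

mmmmmmmmmmmmmmmmmmmmmmlllllllllnnnnnnnnnnnnnnnnnnnnnn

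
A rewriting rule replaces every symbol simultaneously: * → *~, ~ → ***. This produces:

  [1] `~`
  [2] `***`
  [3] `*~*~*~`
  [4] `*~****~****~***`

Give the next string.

Rewriting the 15 symbols of *~****~****~*** one by one yields *~ *** *~ *~ *~ *~ *** *~ *~ *~ *~ *** *~ *~ *~; concatenated:

*~****~*~*~*~****~*~*~*~****~*~*~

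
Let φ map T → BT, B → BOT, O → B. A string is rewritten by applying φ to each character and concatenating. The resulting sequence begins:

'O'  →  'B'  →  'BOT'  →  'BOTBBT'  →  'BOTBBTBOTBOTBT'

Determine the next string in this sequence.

BOTBBTBOTBOTBTBOTBBTBOTBBTBOTBT

φ(BOTBBTBOTBOTBT) expands symbol-by-symbol to BOT B BT BOT BOT BT BOT B BT BOT B BT BOT BT; joining the 14 pieces gives the next term.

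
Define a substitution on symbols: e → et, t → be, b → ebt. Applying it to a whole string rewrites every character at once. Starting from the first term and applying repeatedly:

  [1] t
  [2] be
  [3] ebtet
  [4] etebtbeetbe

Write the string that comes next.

etbeetebtbeebtetetbeebtet

Rewriting each symbol of etebtbeetbe: e→et, t→be, e→et, b→ebt, t→be, b→ebt, e→et, e→et, t→be, b→ebt, e→et, which concatenates to et be et ebt be ebt et et be ebt et.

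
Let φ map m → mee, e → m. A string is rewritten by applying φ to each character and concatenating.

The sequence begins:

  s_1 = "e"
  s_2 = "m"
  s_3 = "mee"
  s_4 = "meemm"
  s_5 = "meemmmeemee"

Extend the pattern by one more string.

Apply φ to meemmmeemee symbol by symbol: m→mee, e→m, e→m, m→mee, m→mee, m→mee, e→m, e→m, m→mee, e→m, e→m; joined: mee m m mee mee mee m m mee m m.

meemmmeemeemeemmmeemm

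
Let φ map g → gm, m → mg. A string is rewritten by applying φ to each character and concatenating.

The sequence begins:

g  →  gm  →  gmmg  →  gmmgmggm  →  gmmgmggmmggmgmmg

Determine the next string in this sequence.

Replace each of the 16 characters of gmmgmggmmggmgmmg in place — gm mg mg gm mg gm gm mg mg gm gm mg gm mg mg gm — and concatenate.

gmmgmggmmggmgmmgmggmgmmggmmgmggm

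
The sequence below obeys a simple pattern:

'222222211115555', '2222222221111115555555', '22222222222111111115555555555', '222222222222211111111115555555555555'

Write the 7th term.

Each string has the form 2^{2n+3} 1^{2n} 5^{3n-2}, where the shown terms are n = 2, 3, 4, 5.
For term 7, n = 8, so the run lengths are 19, 16, 22.

222222222222222222211111111111111115555555555555555555555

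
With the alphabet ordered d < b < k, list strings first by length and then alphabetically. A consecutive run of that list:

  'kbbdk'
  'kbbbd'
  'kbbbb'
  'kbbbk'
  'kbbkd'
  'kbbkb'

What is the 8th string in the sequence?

Stepping forward 2 times from kbbkb: kbbkb → kbbkk, then the target.

kbkdd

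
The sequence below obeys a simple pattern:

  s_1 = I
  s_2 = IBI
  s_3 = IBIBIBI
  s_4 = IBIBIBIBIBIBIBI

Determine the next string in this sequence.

IBIBIBIBIBIBIBIBIBIBIBIBIBIBIBI

s(k+1) = s(k)·B·s(k) — each term doubles the last with 'B' between the halves.
One more doubling of IBIBIBIBIBIBIBI gives the answer.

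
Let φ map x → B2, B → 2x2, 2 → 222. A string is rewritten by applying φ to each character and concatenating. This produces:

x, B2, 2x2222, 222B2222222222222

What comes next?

Rewriting the 17 symbols of 222B2222222222222 one by one yields 222 222 222 2x2 222 222 222 222 222 222 222 222 222 222 222 222 222; concatenated:

2222222222x2222222222222222222222222222222222222222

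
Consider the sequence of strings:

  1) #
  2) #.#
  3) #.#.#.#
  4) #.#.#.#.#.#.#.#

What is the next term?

#.#.#.#.#.#.#.#.#.#.#.#.#.#.#.#

s(k+1) = s(k)·.·s(k) — each term doubles the last with '.' between the halves.
So the next term is two copies of #.#.#.#.#.#.#.# with '.' between the halves.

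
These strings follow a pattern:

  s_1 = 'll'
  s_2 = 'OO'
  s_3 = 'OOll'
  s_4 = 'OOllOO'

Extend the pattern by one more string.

From term 3 onward, concatenate the last term with the second-to-last: OO·ll = OOll, OOll·OO = OOllOO, …
The next term joins OOllOO and OOll.

OOllOOOOll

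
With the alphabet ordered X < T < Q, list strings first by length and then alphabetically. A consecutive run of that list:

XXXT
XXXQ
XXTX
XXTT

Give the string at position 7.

Continuing the enumeration 3 steps past XXTT: XXTT → XXTQ → XXQX → (answer).

XXQT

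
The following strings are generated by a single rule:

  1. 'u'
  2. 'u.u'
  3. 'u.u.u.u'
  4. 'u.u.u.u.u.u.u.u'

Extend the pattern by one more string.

s(k+1) = s(k)·.·s(k) — each term doubles the last with '.' between the halves.
Doubling u.u.u.u.u.u.u.u with '.' between the halves:

u.u.u.u.u.u.u.u.u.u.u.u.u.u.u.u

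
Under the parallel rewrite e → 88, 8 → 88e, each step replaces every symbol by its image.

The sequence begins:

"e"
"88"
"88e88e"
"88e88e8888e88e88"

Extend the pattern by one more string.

88e88e8888e88e8888e88e88e88e8888e88e8888e88e

Replace each of the 16 characters of 88e88e8888e88e88 in place — 88e 88e 88 88e 88e 88 88e 88e 88e 88e 88 88e 88e 88 88e 88e — and concatenate.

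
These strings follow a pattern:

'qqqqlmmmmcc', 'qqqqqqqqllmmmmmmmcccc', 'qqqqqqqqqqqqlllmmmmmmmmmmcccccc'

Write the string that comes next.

qqqqqqqqqqqqqqqqllllmmmmmmmmmmmmmcccccccc

Each string has the form q^{4n} l^{n} m^{3n+1} c^{2n} (n = 1, 2, …).
For the next term, n = 4, so the run lengths are 16, 4, 13, 8.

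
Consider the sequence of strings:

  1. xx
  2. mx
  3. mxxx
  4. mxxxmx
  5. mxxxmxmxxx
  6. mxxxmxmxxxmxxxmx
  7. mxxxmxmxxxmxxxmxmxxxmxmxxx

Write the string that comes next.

From term 3 onward, concatenate the last term with the second-to-last: mx·xx = mxxx, mxxx·mx = mxxxmx, …
Continuing: mxxxmxmxxxmxxxmxmxxxmxmxxx · mxxxmxmxxxmxxxmx gives term 8.

mxxxmxmxxxmxxxmxmxxxmxmxxxmxxxmxmxxxmxxxmx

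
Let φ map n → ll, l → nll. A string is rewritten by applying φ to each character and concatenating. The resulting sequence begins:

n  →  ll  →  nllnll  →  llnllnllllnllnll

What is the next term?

Rewriting the 16 symbols of llnllnllllnllnll one by one yields nll nll ll nll nll ll nll nll nll nll ll nll nll ll nll nll; concatenated:

nllnllllnllnllllnllnllnllnllllnllnllllnllnll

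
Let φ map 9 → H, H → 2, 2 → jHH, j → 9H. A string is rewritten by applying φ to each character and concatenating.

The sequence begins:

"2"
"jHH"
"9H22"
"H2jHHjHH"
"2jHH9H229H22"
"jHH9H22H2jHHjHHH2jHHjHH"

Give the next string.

φ(jHH9H22H2jHHjHHH2jHHjHH) expands symbol-by-symbol to 9H 2 2 H 2 jHH jHH 2 jHH 9H 2 2 9H 2 2 2 jHH 9H 2 2 9H 2 2; joining the 23 pieces gives the next term.

9H22H2jHHjHH2jHH9H229H222jHH9H229H22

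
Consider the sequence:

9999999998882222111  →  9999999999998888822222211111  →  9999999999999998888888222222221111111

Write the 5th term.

The n-th term is 3n+3 9's then 2n-1 8's then 2n 2's then 2n-1 1's, where the shown terms are n = 2, 3, 4.
For term 5, n = 6, so the run lengths are 21, 11, 12, 11.

9999999999999999999998888888888822222222222211111111111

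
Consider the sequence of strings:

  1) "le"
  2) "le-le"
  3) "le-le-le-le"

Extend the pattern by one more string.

Every step duplicates the string with '-' between the halves.
One more doubling of le-le-le-le gives the answer.

le-le-le-le-le-le-le-le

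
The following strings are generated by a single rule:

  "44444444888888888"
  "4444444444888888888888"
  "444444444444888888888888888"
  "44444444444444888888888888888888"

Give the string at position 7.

44444444444444444444888888888888888888888888888

Each string has the form 4^{2n+2} 8^{3n}, where the shown terms are n = 3, 4, 5, 6.
At n = 9 the blocks have lengths 20, 27.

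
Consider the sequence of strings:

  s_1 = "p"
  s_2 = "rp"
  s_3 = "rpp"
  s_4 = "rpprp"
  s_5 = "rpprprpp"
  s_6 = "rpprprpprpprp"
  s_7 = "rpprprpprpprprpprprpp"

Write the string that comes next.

This is a Fibonacci-style word recurrence s(k) = s(k−1)·s(k−2): e.g. rp·p = rpp.
The next term joins rpprprpprpprprpprprpp and rpprprpprpprp.

rpprprpprpprprpprprpprpprprpprpprp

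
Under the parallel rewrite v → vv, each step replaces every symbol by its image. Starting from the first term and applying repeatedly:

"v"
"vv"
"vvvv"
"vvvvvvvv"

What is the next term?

Rewriting each symbol of vvvvvvvv: v→vv, v→vv, v→vv, v→vv, v→vv, v→vv, v→vv, v→vv, which concatenates to vv vv vv vv vv vv vv vv.

vvvvvvvvvvvvvvvv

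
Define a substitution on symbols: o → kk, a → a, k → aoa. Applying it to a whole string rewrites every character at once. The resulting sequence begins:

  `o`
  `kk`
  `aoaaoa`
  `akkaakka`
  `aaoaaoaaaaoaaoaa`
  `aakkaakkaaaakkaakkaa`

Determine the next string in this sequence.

Applying the rule to each of the 20 symbols of aakkaakkaaaakkaakkaa gives the pieces a a aoa aoa a a aoa aoa a a a a aoa aoa a a aoa aoa a a, which concatenate to the answer.

aaaoaaoaaaaoaaoaaaaaaoaaoaaaaoaaoaaa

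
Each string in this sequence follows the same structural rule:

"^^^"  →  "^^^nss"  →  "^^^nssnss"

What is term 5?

^^^nssnssnssnss

Every step adds nss to the end: s(k+1) = s(k)·nss.
From ^^^nssnss, 2 further steps: ^^^nssnss → ^^^nssnssnss → (answer).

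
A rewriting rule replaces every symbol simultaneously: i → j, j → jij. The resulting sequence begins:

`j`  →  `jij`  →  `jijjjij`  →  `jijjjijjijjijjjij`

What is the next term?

Rewriting the 17 symbols of jijjjijjijjijjjij one by one yields jij j jij jij jij j jij jij j jij jij j jij jij jij j jij; concatenated:

jijjjijjijjijjjijjijjjijjijjjijjijjijjjij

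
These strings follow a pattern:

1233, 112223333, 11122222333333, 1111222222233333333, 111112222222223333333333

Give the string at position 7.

The n-th term is n 1's then 2n-1 2's then 2n 3's (n = 1, 2, …).
At n = 7 the blocks have lengths 7, 13, 14.

1111111222222222222233333333333333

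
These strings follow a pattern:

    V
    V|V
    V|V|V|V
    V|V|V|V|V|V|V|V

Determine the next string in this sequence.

Every step duplicates the string with '|' between the halves.
Doubling V|V|V|V|V|V|V|V with '|' between the halves:

V|V|V|V|V|V|V|V|V|V|V|V|V|V|V|V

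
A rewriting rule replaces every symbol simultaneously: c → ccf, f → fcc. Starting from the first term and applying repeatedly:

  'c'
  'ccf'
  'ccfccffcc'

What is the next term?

Rewriting each symbol of ccfccffcc: c→ccf, c→ccf, f→fcc, c→ccf, c→ccf, f→fcc, f→fcc, c→ccf, c→ccf, which concatenates to ccf ccf fcc ccf ccf fcc fcc ccf ccf.

ccfccffccccfccffccfccccfccf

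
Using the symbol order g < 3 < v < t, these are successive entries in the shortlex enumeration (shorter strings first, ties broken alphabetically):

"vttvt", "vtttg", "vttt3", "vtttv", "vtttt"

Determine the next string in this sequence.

Find the rightmost character of vtttt below t, bump it to the next letter, and reset everything to its right to g.

tgggg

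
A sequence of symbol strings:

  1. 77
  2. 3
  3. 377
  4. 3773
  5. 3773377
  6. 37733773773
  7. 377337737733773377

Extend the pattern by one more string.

From term 3 onward, concatenate the last term with the second-to-last: 3·77 = 377, 377·3 = 3773, …
So term 8 is 377337737733773377·37733773773.

37733773773377337737733773773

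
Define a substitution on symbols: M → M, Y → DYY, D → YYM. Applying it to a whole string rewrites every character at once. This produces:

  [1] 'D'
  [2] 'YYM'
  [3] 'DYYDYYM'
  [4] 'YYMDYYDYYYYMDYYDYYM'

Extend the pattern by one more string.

DYYDYYMYYMDYYDYYYYMDYYDYYDYYDYYMYYMDYYDYYYYMDYYDYYM

φ(YYMDYYDYYYYMDYYDYYM) expands symbol-by-symbol to DYY DYY M YYM DYY DYY YYM DYY DYY DYY DYY M YYM DYY DYY YYM DYY DYY M; joining the 19 pieces gives the next term.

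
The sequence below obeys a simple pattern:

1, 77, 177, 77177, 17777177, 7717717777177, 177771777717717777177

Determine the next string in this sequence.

7717717777177177771777717717777177

Each term (from the third on) is the two preceding terms concatenated in order: term 3 = 1·77 = 177.
The next term joins 7717717777177 and 177771777717717777177.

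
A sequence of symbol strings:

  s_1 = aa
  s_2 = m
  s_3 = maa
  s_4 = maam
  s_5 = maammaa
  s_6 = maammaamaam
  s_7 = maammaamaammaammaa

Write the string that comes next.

This is a Fibonacci-style word recurrence s(k) = s(k−1)·s(k−2): e.g. m·aa = maa.
So term 8 is maammaamaammaammaa·maammaamaam.

maammaamaammaammaamaammaamaam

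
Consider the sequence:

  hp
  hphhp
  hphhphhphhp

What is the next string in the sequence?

s(k+1) = s(k)·h·s(k) — each term doubles the last with 'h' between the halves.
Doubling hphhphhphhp with 'h' between the halves:

hphhphhphhphhphhphhphhp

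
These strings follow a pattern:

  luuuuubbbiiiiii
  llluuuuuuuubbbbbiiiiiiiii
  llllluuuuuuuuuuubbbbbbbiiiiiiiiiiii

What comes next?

llllllluuuuuuuuuuuuuubbbbbbbbbiiiiiiiiiiiiiii

Reading off run lengths: l runs 1, 3, 5; u runs 5, 8, 11; b runs 3, 5, 7; i runs 6, 9, 12 — each is linear in n (n = 1, 2, …).
At n = 4 the blocks have lengths 7, 14, 9, 15.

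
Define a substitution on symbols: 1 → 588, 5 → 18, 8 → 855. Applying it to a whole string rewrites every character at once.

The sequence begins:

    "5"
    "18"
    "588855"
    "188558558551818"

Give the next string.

Replace each of the 15 characters of 188558558551818 in place — 588 855 855 18 18 855 18 18 855 18 18 588 855 588 855 — and concatenate.

588855855181885518188551818588855588855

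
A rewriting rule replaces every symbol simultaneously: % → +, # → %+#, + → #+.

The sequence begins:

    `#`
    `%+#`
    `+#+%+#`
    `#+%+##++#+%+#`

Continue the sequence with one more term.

%+##++#+%+#%+##+#+%+##++#+%+#

Replace each of the 13 characters of #+%+##++#+%+# in place — %+# #+ + #+ %+# %+# #+ #+ %+# #+ + #+ %+# — and concatenate.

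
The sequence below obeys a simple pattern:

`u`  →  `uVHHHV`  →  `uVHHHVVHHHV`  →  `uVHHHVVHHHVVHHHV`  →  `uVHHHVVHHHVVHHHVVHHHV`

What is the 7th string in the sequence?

Each term is the previous one with VHHHV appended.
From uVHHHVVHHHVVHHHVVHHHV, 2 further steps: uVHHHVVHHHVVHHHVVHHHV → uVHHHVVHHHVVHHHVVHHHVVHHHV → (answer).

uVHHHVVHHHVVHHHVVHHHVVHHHVVHHHV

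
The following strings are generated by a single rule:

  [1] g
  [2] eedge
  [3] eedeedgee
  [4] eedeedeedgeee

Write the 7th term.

eedeedeedeedeedeedgeeeeee

s(k+1) = eed·s(k)·e, so each term gains eed as a prefix and e as a suffix.
From eedeedeedgeee, 3 further steps: eedeedeedgeee → eedeedeedeedgeeee → eedeedeedeedeedgeeeee → (answer).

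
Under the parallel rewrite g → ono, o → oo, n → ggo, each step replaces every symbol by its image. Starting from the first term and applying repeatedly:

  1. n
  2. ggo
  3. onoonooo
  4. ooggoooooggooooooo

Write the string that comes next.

φ(ooggoooooggooooooo) expands symbol-by-symbol to oo oo ono ono oo oo oo oo oo ono ono oo oo oo oo oo oo oo; joining the 18 pieces gives the next term.

ooooonoonoooooooooooonoonooooooooooooooo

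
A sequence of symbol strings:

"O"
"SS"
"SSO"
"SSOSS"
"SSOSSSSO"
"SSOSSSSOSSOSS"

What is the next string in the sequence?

From term 3 onward, concatenate the last term with the second-to-last: SS·O = SSO, SSO·SS = SSOSS, …
Continuing: SSOSSSSOSSOSS · SSOSSSSO gives term 7.

SSOSSSSOSSOSSSSOSSSSO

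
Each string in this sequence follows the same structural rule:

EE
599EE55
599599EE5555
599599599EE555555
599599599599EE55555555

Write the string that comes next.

599599599599599EE5555555555

s(k+1) = 599·s(k)·55, so each term gains 599 as a prefix and 55 as a suffix.
So the next term is 599·599599599599EE55555555·55.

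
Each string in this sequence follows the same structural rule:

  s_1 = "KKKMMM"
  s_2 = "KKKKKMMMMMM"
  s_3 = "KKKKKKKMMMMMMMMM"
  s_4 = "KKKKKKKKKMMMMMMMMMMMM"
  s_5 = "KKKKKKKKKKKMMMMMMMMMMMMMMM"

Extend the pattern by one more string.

Each string has the form K^{2n+1} M^{3n} (n = 1, 2, …).
Setting n = 6 gives 13, 18 characters in each block.

KKKKKKKKKKKKKMMMMMMMMMMMMMMMMMM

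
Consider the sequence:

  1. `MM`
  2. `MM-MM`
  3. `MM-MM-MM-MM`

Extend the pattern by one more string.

MM-MM-MM-MM-MM-MM-MM-MM

s(k+1) = s(k)·-·s(k) — each term doubles the last with '-' between the halves.
One more doubling of MM-MM-MM-MM gives the answer.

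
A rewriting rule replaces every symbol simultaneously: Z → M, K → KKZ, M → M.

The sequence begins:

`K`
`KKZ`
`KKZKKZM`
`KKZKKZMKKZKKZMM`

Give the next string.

Rewriting the 15 symbols of KKZKKZMKKZKKZMM one by one yields KKZ KKZ M KKZ KKZ M M KKZ KKZ M KKZ KKZ M M M; concatenated:

KKZKKZMKKZKKZMMKKZKKZMKKZKKZMMM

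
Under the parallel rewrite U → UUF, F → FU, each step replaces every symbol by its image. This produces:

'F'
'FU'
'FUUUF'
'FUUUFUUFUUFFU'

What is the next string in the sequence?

Applying the rule to each of the 13 symbols of FUUUFUUFUUFFU gives the pieces FU UUF UUF UUF FU UUF UUF FU UUF UUF FU FU UUF, which concatenate to the answer.

FUUUFUUFUUFFUUUFUUFFUUUFUUFFUFUUUF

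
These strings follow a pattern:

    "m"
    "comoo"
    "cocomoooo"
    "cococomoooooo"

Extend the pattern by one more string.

cocococomoooooooo

Every step adds co to the front and oo to the end of the previous string.
One more step from cococomoooooo gives the answer.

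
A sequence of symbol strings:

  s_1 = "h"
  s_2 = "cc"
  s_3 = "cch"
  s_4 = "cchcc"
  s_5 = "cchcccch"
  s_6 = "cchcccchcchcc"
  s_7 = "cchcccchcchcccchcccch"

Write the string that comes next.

From term 3 onward, concatenate the last term with the second-to-last: cc·h = cch, cch·cc = cchcc, …
So term 8 is cchcccchcchcccchcccch·cchcccchcchcc.

cchcccchcchcccchcccchcchcccchcchcc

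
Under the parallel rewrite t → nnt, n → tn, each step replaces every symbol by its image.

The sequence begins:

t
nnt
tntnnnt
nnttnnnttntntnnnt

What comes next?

Rewriting the 17 symbols of nnttnnnttntntnnnt one by one yields tn tn nnt nnt tn tn tn nnt nnt tn nnt tn nnt tn tn tn nnt; concatenated:

tntnnntnnttntntnnntnnttnnnttnnnttntntnnnt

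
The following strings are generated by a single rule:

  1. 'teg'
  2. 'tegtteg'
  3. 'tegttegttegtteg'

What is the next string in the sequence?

s(k+1) = s(k)·t·s(k) — each term doubles the last with 't' between the halves.
So the next term is two copies of tegttegttegtteg with 't' between the halves.

tegttegttegttegttegttegttegtteg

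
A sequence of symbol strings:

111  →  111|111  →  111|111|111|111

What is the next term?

Each string is two copies of the previous one joined by '|'.
Doubling 111|111|111|111 with '|' between the halves:

111|111|111|111|111|111|111|111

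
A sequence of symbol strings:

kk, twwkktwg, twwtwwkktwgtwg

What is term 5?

Every step adds tww to the front and twg to the end of the previous string.
From twwtwwkktwgtwg, 2 further steps: twwtwwkktwgtwg → twwtwwtwwkktwgtwgtwg → (answer).

twwtwwtwwtwwkktwgtwgtwgtwg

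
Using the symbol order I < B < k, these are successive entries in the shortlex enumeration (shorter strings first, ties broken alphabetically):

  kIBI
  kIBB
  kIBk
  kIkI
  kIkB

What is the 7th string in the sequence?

Stepping forward 2 times from kIkB: kIkB → kIkk, then the target.

kBII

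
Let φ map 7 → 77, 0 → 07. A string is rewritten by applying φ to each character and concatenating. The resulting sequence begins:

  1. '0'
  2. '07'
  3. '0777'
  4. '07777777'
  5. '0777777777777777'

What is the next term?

Replace each of the 16 characters of 0777777777777777 in place — 07 77 77 77 77 77 77 77 77 77 77 77 77 77 77 77 — and concatenate.

07777777777777777777777777777777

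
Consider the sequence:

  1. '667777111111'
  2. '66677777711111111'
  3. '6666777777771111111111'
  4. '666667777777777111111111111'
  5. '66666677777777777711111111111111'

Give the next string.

6666666777777777777771111111111111111

The n-th term is n-1 6's then 2n-2 7's then 2n 1's, where the shown terms are n = 3, 4, 5, 6, 7.
Setting n = 8 gives 7, 14, 16 characters in each block.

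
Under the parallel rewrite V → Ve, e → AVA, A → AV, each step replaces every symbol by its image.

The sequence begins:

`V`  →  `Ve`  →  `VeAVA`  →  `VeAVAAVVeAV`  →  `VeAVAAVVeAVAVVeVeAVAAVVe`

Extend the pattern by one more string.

VeAVAAVVeAVAVVeVeAVAAVVeAVVeVeAVAVeAVAAVVeAVAVVeVeAVA

Replace each of the 24 characters of VeAVAAVVeAVAVVeVeAVAAVVe in place — Ve AVA AV Ve AV AV Ve Ve AVA AV Ve AV Ve Ve AVA Ve AVA AV Ve AV AV Ve Ve AVA — and concatenate.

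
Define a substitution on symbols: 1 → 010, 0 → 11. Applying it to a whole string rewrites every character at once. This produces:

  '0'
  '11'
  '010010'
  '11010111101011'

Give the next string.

φ(11010111101011) expands symbol-by-symbol to 010 010 11 010 11 010 010 010 010 11 010 11 010 010; joining the 14 pieces gives the next term.

01001011010110100100100101101011010010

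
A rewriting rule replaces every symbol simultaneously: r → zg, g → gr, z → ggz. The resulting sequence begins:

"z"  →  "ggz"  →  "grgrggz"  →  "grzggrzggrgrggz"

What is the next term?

Rewriting the 15 symbols of grzggrzggrgrggz one by one yields gr zg ggz gr gr zg ggz gr gr zg gr zg gr gr ggz; concatenated:

grzgggzgrgrzgggzgrgrzggrzggrgrggz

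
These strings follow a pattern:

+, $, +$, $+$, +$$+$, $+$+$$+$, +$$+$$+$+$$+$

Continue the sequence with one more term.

$+$+$$+$+$$+$$+$+$$+$

Each term (from the third on) is the two preceding terms concatenated in order: term 3 = +·$ = +$.
The next term joins $+$+$$+$ and +$$+$$+$+$$+$.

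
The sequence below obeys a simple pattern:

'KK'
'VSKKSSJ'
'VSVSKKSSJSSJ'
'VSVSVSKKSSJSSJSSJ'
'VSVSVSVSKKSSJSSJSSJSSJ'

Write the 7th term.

VSVSVSVSVSVSKKSSJSSJSSJSSJSSJSSJ

s(k+1) = VS·s(k)·SSJ, so each term gains VS as a prefix and SSJ as a suffix.
From VSVSVSVSKKSSJSSJSSJSSJ, 2 further steps: VSVSVSVSKKSSJSSJSSJSSJ → VSVSVSVSVSKKSSJSSJSSJSSJSSJ → (answer).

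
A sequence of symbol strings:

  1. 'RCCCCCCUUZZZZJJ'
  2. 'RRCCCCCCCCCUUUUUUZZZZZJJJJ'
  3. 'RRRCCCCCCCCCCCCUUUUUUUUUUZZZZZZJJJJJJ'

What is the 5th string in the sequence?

RRRRRCCCCCCCCCCCCCCCCCCUUUUUUUUUUUUUUUUUUZZZZZZZZJJJJJJJJJJ

Each string has the form R^{n} C^{3n+3} U^{4n-2} Z^{n+3} J^{2n} (n = 1, 2, …).
For term 5, n = 5, so the run lengths are 5, 18, 18, 8, 10.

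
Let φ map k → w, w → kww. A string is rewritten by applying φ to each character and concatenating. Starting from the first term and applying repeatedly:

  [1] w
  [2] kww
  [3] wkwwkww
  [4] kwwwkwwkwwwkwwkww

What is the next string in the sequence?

Replace each of the 17 characters of kwwwkwwkwwwkwwkww in place — w kww kww kww w kww kww w kww kww kww w kww kww w kww kww — and concatenate.

wkwwkwwkwwwkwwkwwwkwwkwwkwwwkwwkwwwkwwkww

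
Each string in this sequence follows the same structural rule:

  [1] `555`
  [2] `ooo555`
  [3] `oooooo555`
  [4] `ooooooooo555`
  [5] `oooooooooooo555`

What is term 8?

Each term is the previous one with ooo prepended.
From oooooooooooo555, 3 further steps: oooooooooooo555 → ooooooooooooooo555 → oooooooooooooooooo555 → (answer).

ooooooooooooooooooooo555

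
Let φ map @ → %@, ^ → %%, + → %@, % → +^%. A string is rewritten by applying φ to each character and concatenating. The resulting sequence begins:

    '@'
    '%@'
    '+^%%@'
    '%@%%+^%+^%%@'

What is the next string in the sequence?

Rewriting each symbol of %@%%+^%+^%%@: %→+^%, @→%@, %→+^%, %→+^%, +→%@, ^→%%, %→+^%, +→%@, ^→%%, %→+^%, %→+^%, @→%@, which concatenates to +^% %@ +^% +^% %@ %% +^% %@ %% +^% +^% %@.

+^%%@+^%+^%%@%%+^%%@%%+^%+^%%@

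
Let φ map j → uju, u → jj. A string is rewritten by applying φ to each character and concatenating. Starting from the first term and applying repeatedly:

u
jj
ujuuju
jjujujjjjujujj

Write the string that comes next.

ujuujujjujujjujuujuujuujujjujujjujuuju

φ(jjujujjjjujujj) expands symbol-by-symbol to uju uju jj uju jj uju uju uju uju jj uju jj uju uju; joining the 14 pieces gives the next term.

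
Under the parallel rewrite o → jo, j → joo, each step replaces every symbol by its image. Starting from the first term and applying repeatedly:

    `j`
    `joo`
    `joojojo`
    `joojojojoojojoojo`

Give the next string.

Rewriting the 17 symbols of joojojojoojojoojo one by one yields joo jo jo joo jo joo jo joo jo jo joo jo joo jo jo joo jo; concatenated:

joojojojoojojoojojoojojojoojojoojojojoojo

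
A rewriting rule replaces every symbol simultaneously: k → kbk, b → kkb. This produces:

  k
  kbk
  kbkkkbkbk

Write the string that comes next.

Rewriting each symbol of kbkkkbkbk: k→kbk, b→kkb, k→kbk, k→kbk, k→kbk, b→kkb, k→kbk, b→kkb, k→kbk, which concatenates to kbk kkb kbk kbk kbk kkb kbk kkb kbk.

kbkkkbkbkkbkkbkkkbkbkkkbkbk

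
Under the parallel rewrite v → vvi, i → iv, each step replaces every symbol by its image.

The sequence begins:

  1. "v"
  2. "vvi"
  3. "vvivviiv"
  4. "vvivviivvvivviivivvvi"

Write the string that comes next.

Rewriting the 21 symbols of vvivviivvvivviivivvvi one by one yields vvi vvi iv vvi vvi iv iv vvi vvi vvi iv vvi vvi iv iv vvi iv vvi vvi vvi iv; concatenated:

vvivviivvvivviivivvvivvivviivvvivviivivvviivvvivvivviiv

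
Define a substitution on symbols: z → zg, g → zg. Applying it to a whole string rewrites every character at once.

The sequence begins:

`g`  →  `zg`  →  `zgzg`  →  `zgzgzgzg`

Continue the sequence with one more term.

zgzgzgzgzgzgzgzg

Expanding zgzgzgzg: z→zg, g→zg, z→zg, g→zg, z→zg, g→zg, z→zg, g→zg. Concatenated: zg zg zg zg zg zg zg zg.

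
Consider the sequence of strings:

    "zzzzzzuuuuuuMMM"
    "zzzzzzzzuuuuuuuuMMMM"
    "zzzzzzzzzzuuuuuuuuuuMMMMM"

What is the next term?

Term n consists of 2n z's, followed by 2n u's, followed by n M's, where the shown terms are n = 3, 4, 5.
Setting n = 6 gives 12, 12, 6 characters in each block.

zzzzzzzzzzzzuuuuuuuuuuuuMMMMMM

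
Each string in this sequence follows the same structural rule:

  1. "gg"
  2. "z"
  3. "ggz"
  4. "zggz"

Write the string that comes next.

ggzzggz

Each term (from the third on) is the two preceding terms concatenated in order: term 3 = gg·z = ggz.
So term 5 is ggz·zggz.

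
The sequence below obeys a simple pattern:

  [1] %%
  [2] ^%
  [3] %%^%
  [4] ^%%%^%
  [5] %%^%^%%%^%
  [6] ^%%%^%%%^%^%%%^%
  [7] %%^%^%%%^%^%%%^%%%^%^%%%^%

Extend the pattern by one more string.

This is a Fibonacci-style word recurrence s(k) = s(k−2)·s(k−1): e.g. %%·^% = %%^%.
Continuing: ^%%%^%%%^%^%%%^% · %%^%^%%%^%^%%%^%%%^%^%%%^% gives term 8.

^%%%^%%%^%^%%%^%%%^%^%%%^%^%%%^%%%^%^%%%^%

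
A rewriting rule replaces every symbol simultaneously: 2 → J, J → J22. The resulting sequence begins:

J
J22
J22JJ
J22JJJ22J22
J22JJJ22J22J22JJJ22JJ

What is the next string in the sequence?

Applying the rule to each of the 21 symbols of J22JJJ22J22J22JJJ22JJ gives the pieces J22 J J J22 J22 J22 J J J22 J J J22 J J J22 J22 J22 J J J22 J22, which concatenate to the answer.

J22JJJ22J22J22JJJ22JJJ22JJJ22J22J22JJJ22J22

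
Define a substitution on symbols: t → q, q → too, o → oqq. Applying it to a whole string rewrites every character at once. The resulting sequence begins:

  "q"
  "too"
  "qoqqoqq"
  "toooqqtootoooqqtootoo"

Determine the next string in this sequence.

Replace each of the 21 characters of toooqqtootoooqqtootoo in place — q oqq oqq oqq too too q oqq oqq q oqq oqq oqq too too q oqq oqq q oqq oqq — and concatenate.

qoqqoqqoqqtootooqoqqoqqqoqqoqqoqqtootooqoqqoqqqoqqoqq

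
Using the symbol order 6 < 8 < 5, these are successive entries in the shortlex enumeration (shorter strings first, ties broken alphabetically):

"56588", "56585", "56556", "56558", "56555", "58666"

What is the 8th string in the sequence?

58665

Stepping forward 2 times from 58666: 58666 → 58668, then the target.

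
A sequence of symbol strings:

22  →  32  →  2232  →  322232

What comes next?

2232322232

From term 3 onward, concatenate the second-to-last term with the last: 22·32 = 2232, 32·2232 = 322232, …
So term 5 is 2232·322232.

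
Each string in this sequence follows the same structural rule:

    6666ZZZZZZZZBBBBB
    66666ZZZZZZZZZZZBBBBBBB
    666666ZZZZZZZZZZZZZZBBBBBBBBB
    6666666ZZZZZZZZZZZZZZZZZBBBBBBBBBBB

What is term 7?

Each string has the form 6^{n+2} Z^{3n+2} B^{2n+1}, where the shown terms are n = 2, 3, 4, 5.
At n = 8 the blocks have lengths 10, 26, 17.

6666666666ZZZZZZZZZZZZZZZZZZZZZZZZZZBBBBBBBBBBBBBBBBB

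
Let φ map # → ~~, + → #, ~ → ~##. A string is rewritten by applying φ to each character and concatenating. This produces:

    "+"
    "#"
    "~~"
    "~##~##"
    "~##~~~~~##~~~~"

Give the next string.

Rewriting the 14 symbols of ~##~~~~~##~~~~ one by one yields ~## ~~ ~~ ~## ~## ~## ~## ~## ~~ ~~ ~## ~## ~## ~##; concatenated:

~##~~~~~##~##~##~##~##~~~~~##~##~##~##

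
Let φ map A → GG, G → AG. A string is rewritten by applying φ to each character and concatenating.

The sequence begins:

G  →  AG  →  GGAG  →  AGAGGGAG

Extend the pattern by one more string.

Expanding AGAGGGAG: A→GG, G→AG, A→GG, G→AG, G→AG, G→AG, A→GG, G→AG. Concatenated: GG AG GG AG AG AG GG AG.

GGAGGGAGAGAGGGAG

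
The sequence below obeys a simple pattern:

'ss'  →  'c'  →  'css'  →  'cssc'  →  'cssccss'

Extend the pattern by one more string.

This is a Fibonacci-style word recurrence s(k) = s(k−1)·s(k−2): e.g. c·ss = css.
So term 6 is cssccss·cssc.

cssccsscssc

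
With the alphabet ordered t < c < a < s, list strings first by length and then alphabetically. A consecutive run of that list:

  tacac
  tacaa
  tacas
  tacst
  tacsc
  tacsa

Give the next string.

The successor of tacsa increments the rightmost position that isn't already s and resets every position after it to t.

tacss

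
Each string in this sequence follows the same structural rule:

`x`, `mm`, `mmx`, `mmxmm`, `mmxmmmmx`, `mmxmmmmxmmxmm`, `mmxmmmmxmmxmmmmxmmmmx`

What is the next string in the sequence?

mmxmmmmxmmxmmmmxmmmmxmmxmmmmxmmxmm

This is a Fibonacci-style word recurrence s(k) = s(k−1)·s(k−2): e.g. mm·x = mmx.
The next term joins mmxmmmmxmmxmmmmxmmmmx and mmxmmmmxmmxmm.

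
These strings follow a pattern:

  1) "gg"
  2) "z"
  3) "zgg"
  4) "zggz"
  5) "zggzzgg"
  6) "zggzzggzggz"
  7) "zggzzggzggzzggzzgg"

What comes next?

This is a Fibonacci-style word recurrence s(k) = s(k−1)·s(k−2): e.g. z·gg = zgg.
The next term joins zggzzggzggzzggzzgg and zggzzggzggz.

zggzzggzggzzggzzggzggzzggzggz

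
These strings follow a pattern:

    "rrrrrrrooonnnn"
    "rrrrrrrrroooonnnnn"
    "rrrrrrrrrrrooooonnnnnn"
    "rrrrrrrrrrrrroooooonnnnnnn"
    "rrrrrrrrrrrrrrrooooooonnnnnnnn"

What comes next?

rrrrrrrrrrrrrrrrroooooooonnnnnnnnn

Term n consists of 2n+1 r's, followed by n o's, followed by n+1 n's, where the shown terms are n = 3, 4, 5, 6, 7.
Setting n = 8 gives 17, 8, 9 characters in each block.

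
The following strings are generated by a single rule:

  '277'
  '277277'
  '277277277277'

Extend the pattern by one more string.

s(k+1) = s(k)·s(k) — each term doubles the last.
Doubling 277277277277:

277277277277277277277277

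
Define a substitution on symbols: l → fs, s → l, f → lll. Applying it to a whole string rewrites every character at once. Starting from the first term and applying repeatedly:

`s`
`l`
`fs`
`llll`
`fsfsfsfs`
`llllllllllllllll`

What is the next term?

fsfsfsfsfsfsfsfsfsfsfsfsfsfsfsfs

φ(llllllllllllllll) expands symbol-by-symbol to fs fs fs fs fs fs fs fs fs fs fs fs fs fs fs fs; joining the 16 pieces gives the next term.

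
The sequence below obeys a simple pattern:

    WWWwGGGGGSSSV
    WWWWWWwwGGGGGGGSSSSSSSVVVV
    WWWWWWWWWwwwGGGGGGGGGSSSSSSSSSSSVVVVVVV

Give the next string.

WWWWWWWWWWWWwwwwGGGGGGGGGGGSSSSSSSSSSSSSSSVVVVVVVVVV

Term n consists of 3n W's, followed by n w's, followed by 2n+3 G's, followed by 4n-1 S's, followed by 3n-2 V's (n = 1, 2, …).
For the next term, n = 4, so the run lengths are 12, 4, 11, 15, 10.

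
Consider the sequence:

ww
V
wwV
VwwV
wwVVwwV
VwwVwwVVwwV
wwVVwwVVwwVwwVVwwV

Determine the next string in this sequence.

From term 3 onward, concatenate the second-to-last term with the last: ww·V = wwV, V·wwV = VwwV, …
So term 8 is VwwVwwVVwwV·wwVVwwVVwwVwwVVwwV.

VwwVwwVVwwVwwVVwwVVwwVwwVVwwV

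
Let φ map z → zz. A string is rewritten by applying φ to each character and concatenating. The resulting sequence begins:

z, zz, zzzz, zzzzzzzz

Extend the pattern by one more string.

zzzzzzzzzzzzzzzz

Rewriting each symbol of zzzzzzzz: z→zz, z→zz, z→zz, z→zz, z→zz, z→zz, z→zz, z→zz, which concatenates to zz zz zz zz zz zz zz zz.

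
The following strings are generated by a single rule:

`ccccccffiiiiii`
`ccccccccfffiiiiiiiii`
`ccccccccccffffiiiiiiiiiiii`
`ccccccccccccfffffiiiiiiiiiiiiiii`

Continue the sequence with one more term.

Each string has the form c^{2n+2} f^{n} i^{3n}, where the shown terms are n = 2, 3, 4, 5.
At n = 6 the blocks have lengths 14, 6, 18.

ccccccccccccccffffffiiiiiiiiiiiiiiiiii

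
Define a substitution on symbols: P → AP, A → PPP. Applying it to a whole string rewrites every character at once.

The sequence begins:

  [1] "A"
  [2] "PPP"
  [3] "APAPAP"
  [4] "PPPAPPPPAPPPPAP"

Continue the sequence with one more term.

APAPAPPPPAPAPAPAPPPPAPAPAPAPPPPAP

φ(PPPAPPPPAPPPPAP) expands symbol-by-symbol to AP AP AP PPP AP AP AP AP PPP AP AP AP AP PPP AP; joining the 15 pieces gives the next term.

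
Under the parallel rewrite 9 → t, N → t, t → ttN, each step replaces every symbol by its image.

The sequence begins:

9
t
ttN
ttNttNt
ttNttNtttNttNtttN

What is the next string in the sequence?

ttNttNtttNttNtttNttNttNtttNttNtttNttNttNt

Replace each of the 17 characters of ttNttNtttNttNtttN in place — ttN ttN t ttN ttN t ttN ttN ttN t ttN ttN t ttN ttN ttN t — and concatenate.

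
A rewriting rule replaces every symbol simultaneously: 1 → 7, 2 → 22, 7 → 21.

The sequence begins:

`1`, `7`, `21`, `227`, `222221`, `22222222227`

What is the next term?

2222222222222222222221

Expanding 22222222227: 2→22, 2→22, 2→22, 2→22, 2→22, 2→22, 2→22, 2→22, 2→22, 2→22, 7→21. Concatenated: 22 22 22 22 22 22 22 22 22 22 21.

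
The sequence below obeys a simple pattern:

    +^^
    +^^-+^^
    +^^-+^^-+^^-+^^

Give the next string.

s(k+1) = s(k)·-·s(k) — each term doubles the last with '-' between the halves.
Doubling +^^-+^^-+^^-+^^ with '-' between the halves:

+^^-+^^-+^^-+^^-+^^-+^^-+^^-+^^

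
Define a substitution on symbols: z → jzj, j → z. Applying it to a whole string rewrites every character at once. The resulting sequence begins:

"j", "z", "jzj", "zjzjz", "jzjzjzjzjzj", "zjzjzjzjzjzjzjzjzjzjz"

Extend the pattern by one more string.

jzjzjzjzjzjzjzjzjzjzjzjzjzjzjzjzjzjzjzjzjzj

Replace each of the 21 characters of zjzjzjzjzjzjzjzjzjzjz in place — jzj z jzj z jzj z jzj z jzj z jzj z jzj z jzj z jzj z jzj z jzj — and concatenate.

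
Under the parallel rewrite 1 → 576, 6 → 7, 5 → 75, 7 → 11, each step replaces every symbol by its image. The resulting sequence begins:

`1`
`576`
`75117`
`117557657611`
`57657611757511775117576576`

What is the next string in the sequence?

751177511757657611751175576576111175576576117511775117

Replace each of the 26 characters of 57657611757511775117576576 in place — 75 11 7 75 11 7 576 576 11 75 11 75 576 576 11 11 75 576 576 11 75 11 7 75 11 7 — and concatenate.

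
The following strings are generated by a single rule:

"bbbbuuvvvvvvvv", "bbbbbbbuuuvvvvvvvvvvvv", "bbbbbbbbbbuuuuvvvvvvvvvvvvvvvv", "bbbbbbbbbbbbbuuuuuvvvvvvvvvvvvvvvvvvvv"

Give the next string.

bbbbbbbbbbbbbbbbuuuuuuvvvvvvvvvvvvvvvvvvvvvvvv

Each string has the form b^{3n-2} u^{n} v^{4n}, where the shown terms are n = 2, 3, 4, 5.
For the next term, n = 6, so the run lengths are 16, 6, 24.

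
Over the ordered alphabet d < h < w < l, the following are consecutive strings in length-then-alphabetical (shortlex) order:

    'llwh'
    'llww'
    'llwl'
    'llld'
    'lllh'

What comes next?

lllw

Treat lllh as a base-4 numeral over the given alphabet and add one, carrying through any trailing l's.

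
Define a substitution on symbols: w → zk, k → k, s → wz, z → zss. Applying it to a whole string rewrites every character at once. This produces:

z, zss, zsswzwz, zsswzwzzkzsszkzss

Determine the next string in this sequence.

zsswzwzzkzsszkzsszsskzsswzwzzsskzsswzwz

Applying the rule to each of the 17 symbols of zsswzwzzkzsszkzss gives the pieces zss wz wz zk zss zk zss zss k zss wz wz zss k zss wz wz, which concatenate to the answer.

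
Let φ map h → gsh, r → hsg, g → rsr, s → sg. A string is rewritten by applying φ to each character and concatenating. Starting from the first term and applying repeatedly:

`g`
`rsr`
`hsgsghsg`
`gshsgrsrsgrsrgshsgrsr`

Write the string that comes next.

Replace each of the 21 characters of gshsgrsrsgrsrgshsgrsr in place — rsr sg gsh sg rsr hsg sg hsg sg rsr hsg sg hsg rsr sg gsh sg rsr hsg sg hsg — and concatenate.

rsrsggshsgrsrhsgsghsgsgrsrhsgsghsgrsrsggshsgrsrhsgsghsg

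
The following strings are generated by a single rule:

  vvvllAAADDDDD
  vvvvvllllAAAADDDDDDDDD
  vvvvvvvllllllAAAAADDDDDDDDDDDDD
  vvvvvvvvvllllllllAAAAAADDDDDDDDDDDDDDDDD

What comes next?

vvvvvvvvvvvllllllllllAAAAAAADDDDDDDDDDDDDDDDDDDDD

Each string has the form v^{2n+1} l^{2n} A^{n+2} D^{4n+1} (n = 1, 2, …).
For the next term, n = 5, so the run lengths are 11, 10, 7, 21.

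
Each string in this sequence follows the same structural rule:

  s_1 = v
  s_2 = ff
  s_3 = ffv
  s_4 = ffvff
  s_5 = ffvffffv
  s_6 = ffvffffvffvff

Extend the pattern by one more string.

ffvffffvffvffffvffffv

This is a Fibonacci-style word recurrence s(k) = s(k−1)·s(k−2): e.g. ff·v = ffv.
Continuing: ffvffffvffvff · ffvffffv gives term 7.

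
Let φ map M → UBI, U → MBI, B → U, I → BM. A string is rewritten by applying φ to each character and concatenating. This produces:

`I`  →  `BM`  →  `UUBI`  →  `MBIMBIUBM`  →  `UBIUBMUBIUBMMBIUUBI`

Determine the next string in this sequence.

φ(UBIUBMUBIUBMMBIUUBI) expands symbol-by-symbol to MBI U BM MBI U UBI MBI U BM MBI U UBI UBI U BM MBI MBI U BM; joining the 19 pieces gives the next term.

MBIUBMMBIUUBIMBIUBMMBIUUBIUBIUBMMBIMBIUBM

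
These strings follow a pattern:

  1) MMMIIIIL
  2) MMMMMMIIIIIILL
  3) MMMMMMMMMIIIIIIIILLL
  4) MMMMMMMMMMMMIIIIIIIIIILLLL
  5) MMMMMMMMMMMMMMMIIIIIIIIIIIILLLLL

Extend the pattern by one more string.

MMMMMMMMMMMMMMMMMMIIIIIIIIIIIIIILLLLLL

Each string has the form M^{3n} I^{2n+2} L^{n} (n = 1, 2, …).
For the next term, n = 6, so the run lengths are 18, 14, 6.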